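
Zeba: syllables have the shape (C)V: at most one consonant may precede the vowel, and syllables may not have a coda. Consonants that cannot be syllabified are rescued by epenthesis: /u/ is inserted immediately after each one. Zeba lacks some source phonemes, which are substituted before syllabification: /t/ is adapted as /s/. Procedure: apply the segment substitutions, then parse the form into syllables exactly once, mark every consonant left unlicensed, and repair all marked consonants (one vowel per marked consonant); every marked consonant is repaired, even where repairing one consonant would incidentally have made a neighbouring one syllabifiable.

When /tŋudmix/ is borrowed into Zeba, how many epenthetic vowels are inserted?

3

After substitution the input is /sŋudmix/.
The unsyllabifiable consonants are /s/, /d/, /x/; each receives one epenthetic vowel.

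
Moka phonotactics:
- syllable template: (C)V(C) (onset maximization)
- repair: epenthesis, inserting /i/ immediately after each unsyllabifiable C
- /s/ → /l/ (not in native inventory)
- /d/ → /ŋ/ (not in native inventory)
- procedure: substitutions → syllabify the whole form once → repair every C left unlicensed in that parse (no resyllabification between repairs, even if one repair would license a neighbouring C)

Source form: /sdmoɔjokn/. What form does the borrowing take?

liŋimoɔjokni

Substitution: /s/ → /l/, /d/ → /ŋ/, giving /lŋmoɔjokn/.
The consonants /l/, /ŋ/, /n/ cannot be parsed into a legal (C)V(C) syllable (at most one coda consonant is licensed; onsets are limited to one consonant).
Inserting the epenthetic vowel yields /l/ → /li/, /ŋ/ → /ŋi/, /n/ → /ni/.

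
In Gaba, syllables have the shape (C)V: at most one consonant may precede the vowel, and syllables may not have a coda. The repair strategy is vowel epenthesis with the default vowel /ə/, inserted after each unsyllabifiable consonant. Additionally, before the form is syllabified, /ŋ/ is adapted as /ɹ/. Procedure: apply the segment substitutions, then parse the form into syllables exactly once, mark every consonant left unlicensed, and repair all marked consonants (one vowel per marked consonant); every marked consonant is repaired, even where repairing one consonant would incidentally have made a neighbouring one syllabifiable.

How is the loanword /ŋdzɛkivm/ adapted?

Substitution: /ŋ/ → /ɹ/, giving /ɹdzɛkivm/.
The consonants /ɹ/, /d/, /v/, /m/ cannot be parsed into a legal (C)V syllable (no codas are permitted; onsets are limited to one consonant).
Each unlicensed consonant becomes the onset of a new syllable: /ɹ/ → /ɹə/, /d/ → /də/, /v/ → /və/, /m/ → /mə/.

ɹədəzɛkivəmə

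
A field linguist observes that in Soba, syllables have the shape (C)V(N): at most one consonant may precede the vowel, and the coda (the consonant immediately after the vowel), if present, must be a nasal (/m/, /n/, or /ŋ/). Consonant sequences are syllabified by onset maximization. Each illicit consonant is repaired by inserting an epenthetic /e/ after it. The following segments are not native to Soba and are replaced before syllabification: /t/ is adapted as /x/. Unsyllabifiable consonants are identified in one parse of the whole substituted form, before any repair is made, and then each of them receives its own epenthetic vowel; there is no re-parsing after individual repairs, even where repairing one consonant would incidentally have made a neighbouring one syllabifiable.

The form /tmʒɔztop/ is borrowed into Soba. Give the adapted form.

Substitution: /t/ → /x/, giving /xmʒɔzxop/.
Syllabifying with onset maximization leaves /x/, /m/, /z/, /p/ stranded (only a nasal (/m/, /n/, or /ŋ/) is licensed in coda position; onsets are limited to one consonant).
Each unlicensed consonant becomes the onset of a new syllable: /x/ → /xe/, /m/ → /me/, /z/ → /ze/, /p/ → /pe/.

xemeʒɔzexope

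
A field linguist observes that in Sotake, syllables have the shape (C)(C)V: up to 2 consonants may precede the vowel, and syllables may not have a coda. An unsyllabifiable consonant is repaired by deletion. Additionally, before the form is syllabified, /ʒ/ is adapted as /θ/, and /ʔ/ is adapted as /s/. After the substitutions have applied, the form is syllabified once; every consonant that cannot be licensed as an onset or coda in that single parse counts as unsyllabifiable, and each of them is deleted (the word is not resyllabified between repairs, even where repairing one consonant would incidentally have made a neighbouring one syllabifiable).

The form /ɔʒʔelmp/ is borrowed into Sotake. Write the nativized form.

ɔθse

Substitution: /ʒ/ → /θ/, /ʔ/ → /s/, giving /ɔθselmp/.
Syllabifying with onset maximization leaves /l/, /m/, /p/ stranded (no codas are permitted; onsets may contain at most 2 consonants).
Each unlicensed consonant is deleted: /l/, /m/, /p/.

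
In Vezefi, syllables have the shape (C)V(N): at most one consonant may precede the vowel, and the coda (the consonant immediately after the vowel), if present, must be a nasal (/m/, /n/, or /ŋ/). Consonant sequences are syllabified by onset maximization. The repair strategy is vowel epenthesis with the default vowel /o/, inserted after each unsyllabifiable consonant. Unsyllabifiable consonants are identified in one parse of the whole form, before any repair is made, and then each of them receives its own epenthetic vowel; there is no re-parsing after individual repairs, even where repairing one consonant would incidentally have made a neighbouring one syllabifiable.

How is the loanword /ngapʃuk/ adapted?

Syllabifying with onset maximization leaves /n/, /p/, /k/ stranded (only a nasal (/m/, /n/, or /ŋ/) is licensed in coda position; onsets are limited to one consonant).
Inserting the epenthetic vowel yields /n/ → /no/, /p/ → /po/, /k/ → /ko/.

nogapoʃuko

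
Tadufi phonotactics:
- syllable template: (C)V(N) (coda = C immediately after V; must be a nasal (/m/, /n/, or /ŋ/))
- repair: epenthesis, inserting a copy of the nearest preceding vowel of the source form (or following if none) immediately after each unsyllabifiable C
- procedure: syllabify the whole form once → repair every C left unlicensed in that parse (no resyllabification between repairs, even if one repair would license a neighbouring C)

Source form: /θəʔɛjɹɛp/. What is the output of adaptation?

Syllabifying with onset maximization leaves /j/, /p/ stranded (only a nasal (/m/, /n/, or /ŋ/) is licensed in coda position; onsets are limited to one consonant).
Inserting the epenthetic vowel yields /j/ → /jɛ/, /p/ → /pɛ/.

θəʔɛjɛɹɛpɛ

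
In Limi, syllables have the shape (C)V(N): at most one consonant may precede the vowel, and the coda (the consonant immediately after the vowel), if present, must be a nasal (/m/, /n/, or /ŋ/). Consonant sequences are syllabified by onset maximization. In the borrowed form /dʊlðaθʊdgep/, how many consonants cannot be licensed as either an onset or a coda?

3

Syllabifying with onset maximization leaves /l/, /d/, /p/ stranded (only a nasal (/m/, /n/, or /ŋ/) is licensed in coda position; onsets are limited to one consonant).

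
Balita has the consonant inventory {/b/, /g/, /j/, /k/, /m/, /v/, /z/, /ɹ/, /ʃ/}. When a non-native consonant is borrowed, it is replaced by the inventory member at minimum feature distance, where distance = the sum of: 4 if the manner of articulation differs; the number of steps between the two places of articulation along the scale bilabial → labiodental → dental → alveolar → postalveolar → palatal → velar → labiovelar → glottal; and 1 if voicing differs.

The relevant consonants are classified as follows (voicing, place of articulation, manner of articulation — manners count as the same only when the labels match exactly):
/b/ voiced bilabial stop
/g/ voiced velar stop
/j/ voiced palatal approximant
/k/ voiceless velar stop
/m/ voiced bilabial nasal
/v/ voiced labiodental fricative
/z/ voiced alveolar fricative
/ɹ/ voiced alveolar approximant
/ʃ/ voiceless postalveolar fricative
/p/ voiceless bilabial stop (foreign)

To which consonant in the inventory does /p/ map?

b

/b/ is closest: same manner (stop), place distance 0 (bilabial→bilabial), voicing differs (+1); total 1. Next closest is /m/ at distance 5.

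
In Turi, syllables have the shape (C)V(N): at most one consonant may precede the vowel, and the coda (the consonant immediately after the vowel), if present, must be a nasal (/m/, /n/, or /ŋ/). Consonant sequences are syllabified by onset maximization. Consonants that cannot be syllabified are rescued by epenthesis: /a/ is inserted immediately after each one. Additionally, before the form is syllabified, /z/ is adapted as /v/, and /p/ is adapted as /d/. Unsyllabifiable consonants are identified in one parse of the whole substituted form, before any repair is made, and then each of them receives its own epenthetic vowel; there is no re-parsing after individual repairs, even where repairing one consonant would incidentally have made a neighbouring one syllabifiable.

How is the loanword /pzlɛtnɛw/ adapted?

davalɛtanɛwa

Substitution: /p/ → /d/, /z/ → /v/, giving /dvlɛtnɛw/.
Under (C)V(N), the unsyllabifiable consonants are /d/, /v/, /t/, /w/ (only a nasal (/m/, /n/, or /ŋ/) is licensed in coda position; onsets are limited to one consonant).
Epenthesis after each stranded consonant: /d/ → /da/, /v/ → /va/, /t/ → /ta/, /w/ → /wa/.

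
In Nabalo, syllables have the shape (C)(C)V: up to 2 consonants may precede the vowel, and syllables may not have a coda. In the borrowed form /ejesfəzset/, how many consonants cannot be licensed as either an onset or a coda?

1

Syllabifying with onset maximization leaves /t/ stranded (no codas are permitted; onsets may contain at most 2 consonants).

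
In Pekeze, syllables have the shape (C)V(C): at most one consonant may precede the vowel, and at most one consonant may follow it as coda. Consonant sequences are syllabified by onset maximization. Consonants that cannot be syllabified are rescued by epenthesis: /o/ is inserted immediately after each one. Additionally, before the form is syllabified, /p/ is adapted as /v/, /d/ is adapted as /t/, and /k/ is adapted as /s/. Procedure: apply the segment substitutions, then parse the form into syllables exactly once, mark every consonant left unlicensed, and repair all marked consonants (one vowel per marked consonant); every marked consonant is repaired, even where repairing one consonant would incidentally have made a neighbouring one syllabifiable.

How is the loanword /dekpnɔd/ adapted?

tesvonɔt

Substitution: /d/ → /t/, /k/ → /s/, /p/ → /v/, giving /tesvnɔt/.
Syllabifying with onset maximization leaves /v/ stranded (at most one coda consonant is licensed; onsets are limited to one consonant).
Each unlicensed consonant becomes the onset of a new syllable: /v/ → /vo/.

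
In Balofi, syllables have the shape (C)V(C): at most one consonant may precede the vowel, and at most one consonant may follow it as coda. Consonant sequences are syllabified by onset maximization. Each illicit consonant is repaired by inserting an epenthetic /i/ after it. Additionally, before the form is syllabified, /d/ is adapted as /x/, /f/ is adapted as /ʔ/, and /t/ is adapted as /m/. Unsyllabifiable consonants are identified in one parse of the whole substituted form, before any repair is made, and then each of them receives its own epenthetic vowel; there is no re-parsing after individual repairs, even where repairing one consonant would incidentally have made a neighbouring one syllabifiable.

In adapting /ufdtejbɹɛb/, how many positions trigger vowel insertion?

After substitution the input is /uʔxmejbɹɛb/.
The unsyllabifiable consonants are /x/, /b/; each receives one epenthetic vowel.

2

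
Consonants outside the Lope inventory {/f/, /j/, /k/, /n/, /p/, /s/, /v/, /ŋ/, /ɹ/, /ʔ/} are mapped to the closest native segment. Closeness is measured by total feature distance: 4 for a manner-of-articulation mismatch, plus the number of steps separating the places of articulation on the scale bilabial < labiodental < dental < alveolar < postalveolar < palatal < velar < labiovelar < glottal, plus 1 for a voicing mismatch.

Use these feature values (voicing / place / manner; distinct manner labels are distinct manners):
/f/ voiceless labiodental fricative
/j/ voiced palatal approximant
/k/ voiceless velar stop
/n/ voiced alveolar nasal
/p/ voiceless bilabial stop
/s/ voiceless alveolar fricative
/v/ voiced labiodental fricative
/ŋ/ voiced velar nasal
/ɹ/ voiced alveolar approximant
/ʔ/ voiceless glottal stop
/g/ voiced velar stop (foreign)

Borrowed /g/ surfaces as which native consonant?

k

/k/ is closest: same manner (stop), place distance 0 (velar→velar), voicing differs (+1); total 1. Next closest is /ʔ/ at distance 3.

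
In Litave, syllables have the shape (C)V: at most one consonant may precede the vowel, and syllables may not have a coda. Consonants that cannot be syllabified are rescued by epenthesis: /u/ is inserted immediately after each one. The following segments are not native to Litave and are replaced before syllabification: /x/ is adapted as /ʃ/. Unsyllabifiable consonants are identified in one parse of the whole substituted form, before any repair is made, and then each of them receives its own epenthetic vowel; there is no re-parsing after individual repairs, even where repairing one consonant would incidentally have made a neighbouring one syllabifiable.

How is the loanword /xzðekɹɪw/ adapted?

ʃuzuðekuɹɪwu

Substitution: /x/ → /ʃ/, giving /ʃzðekɹɪw/.
The consonants /ʃ/, /z/, /k/, /w/ cannot be parsed into a legal (C)V syllable (no codas are permitted; onsets are limited to one consonant).
Epenthesis after each stranded consonant: /ʃ/ → /ʃu/, /z/ → /zu/, /k/ → /ku/, /w/ → /wu/.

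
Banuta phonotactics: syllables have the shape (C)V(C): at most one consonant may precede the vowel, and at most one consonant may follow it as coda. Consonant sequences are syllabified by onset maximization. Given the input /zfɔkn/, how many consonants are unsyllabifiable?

2

The consonants /z/, /n/ cannot be parsed into a legal (C)V(C) syllable (at most one coda consonant is licensed; onsets are limited to one consonant).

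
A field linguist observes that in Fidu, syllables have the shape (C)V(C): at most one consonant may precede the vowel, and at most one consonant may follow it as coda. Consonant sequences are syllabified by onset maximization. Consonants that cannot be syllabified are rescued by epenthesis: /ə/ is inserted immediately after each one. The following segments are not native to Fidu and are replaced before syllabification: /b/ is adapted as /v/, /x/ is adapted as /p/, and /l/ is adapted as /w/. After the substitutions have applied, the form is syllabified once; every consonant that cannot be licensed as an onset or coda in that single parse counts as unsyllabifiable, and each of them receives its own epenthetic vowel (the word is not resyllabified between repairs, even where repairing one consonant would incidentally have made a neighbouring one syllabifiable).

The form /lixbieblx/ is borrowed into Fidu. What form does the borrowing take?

Substitution: /l/ → /w/, /x/ → /p/, /b/ → /v/, giving /wipvievwp/.
The consonants /w/, /p/ cannot be parsed into a legal (C)V(C) syllable (at most one coda consonant is licensed; onsets are limited to one consonant).
Epenthesis after each stranded consonant: /w/ → /wə/, /p/ → /pə/.

wipvievwəpə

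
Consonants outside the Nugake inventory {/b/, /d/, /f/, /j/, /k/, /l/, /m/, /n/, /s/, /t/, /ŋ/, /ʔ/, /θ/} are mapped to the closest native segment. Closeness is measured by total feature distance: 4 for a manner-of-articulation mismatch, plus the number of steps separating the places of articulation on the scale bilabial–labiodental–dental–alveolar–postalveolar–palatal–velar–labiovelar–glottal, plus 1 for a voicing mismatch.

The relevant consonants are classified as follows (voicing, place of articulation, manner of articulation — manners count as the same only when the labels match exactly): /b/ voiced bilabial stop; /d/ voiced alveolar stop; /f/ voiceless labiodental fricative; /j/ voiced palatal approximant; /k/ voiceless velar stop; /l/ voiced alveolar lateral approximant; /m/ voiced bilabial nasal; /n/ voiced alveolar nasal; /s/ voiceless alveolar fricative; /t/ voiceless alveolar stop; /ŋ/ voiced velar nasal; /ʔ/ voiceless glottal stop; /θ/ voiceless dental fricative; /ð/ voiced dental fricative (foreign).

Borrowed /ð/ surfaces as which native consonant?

θ

/θ/ is closest: same manner (fricative), place distance 0 (dental→dental), voicing differs (+1); total 1. Next closest is /f/ at distance 2.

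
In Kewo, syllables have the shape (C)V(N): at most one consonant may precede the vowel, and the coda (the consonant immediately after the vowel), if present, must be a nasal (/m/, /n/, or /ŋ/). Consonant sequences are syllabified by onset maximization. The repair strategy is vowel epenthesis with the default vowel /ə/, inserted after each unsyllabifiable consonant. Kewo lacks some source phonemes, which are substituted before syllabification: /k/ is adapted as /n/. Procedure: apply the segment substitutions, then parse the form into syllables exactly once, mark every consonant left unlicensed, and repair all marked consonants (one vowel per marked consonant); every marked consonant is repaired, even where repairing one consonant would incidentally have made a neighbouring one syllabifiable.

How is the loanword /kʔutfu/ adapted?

nəʔutəfu

Substitution: /k/ → /n/, giving /nʔutfu/.
Under (C)V(N), the unsyllabifiable consonants are /n/, /t/ (only a nasal (/m/, /n/, or /ŋ/) is licensed in coda position; onsets are limited to one consonant).
Inserting the epenthetic vowel yields /n/ → /nə/, /t/ → /tə/.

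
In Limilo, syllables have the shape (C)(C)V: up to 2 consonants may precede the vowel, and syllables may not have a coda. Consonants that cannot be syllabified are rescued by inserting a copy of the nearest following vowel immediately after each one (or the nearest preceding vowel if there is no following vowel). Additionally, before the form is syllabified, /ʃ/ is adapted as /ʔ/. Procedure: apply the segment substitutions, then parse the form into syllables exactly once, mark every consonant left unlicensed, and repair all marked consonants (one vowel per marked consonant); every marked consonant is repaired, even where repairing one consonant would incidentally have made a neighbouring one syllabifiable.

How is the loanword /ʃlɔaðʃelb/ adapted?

Substitution: /ʃ/ → /ʔ/, giving /ʔlɔaðʔelb/.
Under (C)(C)V, the unsyllabifiable consonants are /l/, /b/ (no codas are permitted; onsets may contain at most 2 consonants).
Inserting the epenthetic vowel yields /l/ → /le/, /b/ → /be/.

ʔlɔaðʔelebe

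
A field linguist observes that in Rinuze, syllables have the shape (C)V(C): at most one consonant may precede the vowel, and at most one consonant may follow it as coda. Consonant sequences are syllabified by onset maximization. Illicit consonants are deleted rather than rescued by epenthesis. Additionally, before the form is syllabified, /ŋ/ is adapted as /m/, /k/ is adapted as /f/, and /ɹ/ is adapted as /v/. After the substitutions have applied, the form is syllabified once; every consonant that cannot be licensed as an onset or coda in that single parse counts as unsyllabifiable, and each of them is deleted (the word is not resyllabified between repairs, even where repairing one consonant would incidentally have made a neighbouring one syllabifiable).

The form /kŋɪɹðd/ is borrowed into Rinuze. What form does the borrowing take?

mɪv

Substitution: /k/ → /f/, /ŋ/ → /m/, /ɹ/ → /v/, giving /fmɪvðd/.
The consonants /f/, /ð/, /d/ cannot be parsed into a legal (C)V(C) syllable (at most one coda consonant is licensed; onsets are limited to one consonant).
Deletion applies to /f/, /ð/, /d/.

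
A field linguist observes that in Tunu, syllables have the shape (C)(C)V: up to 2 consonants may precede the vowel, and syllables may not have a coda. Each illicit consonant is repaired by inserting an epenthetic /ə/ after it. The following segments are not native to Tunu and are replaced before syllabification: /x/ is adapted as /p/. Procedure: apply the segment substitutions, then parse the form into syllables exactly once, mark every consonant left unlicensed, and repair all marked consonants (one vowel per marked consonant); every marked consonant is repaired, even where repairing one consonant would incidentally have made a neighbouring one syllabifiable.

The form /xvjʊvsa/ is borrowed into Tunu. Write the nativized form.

Substitution: /x/ → /p/, giving /pvjʊvsa/.
Syllabifying with onset maximization leaves /p/ stranded (no codas are permitted; onsets may contain at most 2 consonants).
Inserting the epenthetic vowel yields /p/ → /pə/.

pəvjʊvsa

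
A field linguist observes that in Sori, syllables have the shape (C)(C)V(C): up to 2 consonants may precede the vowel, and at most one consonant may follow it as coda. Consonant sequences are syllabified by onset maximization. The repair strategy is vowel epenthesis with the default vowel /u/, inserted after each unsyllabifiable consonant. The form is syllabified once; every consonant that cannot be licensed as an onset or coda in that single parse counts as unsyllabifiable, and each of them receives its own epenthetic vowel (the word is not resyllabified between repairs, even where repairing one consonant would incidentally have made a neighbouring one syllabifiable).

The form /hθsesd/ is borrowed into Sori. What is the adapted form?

The consonants /h/, /d/ cannot be parsed into a legal (C)(C)V(C) syllable (at most one coda consonant is licensed; onsets may contain at most 2 consonants).
Each unlicensed consonant becomes the onset of a new syllable: /h/ → /hu/, /d/ → /du/.

huθsesdu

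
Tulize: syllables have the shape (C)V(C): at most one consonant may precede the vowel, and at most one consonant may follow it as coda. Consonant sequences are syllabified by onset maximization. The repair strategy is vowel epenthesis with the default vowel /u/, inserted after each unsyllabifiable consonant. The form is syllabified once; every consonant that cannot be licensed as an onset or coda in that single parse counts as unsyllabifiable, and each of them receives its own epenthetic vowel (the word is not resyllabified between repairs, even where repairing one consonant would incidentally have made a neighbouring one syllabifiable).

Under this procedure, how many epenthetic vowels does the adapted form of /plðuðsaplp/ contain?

4

The unsyllabifiable consonants are /p/, /l/, /l/, /p/; each receives one epenthetic vowel.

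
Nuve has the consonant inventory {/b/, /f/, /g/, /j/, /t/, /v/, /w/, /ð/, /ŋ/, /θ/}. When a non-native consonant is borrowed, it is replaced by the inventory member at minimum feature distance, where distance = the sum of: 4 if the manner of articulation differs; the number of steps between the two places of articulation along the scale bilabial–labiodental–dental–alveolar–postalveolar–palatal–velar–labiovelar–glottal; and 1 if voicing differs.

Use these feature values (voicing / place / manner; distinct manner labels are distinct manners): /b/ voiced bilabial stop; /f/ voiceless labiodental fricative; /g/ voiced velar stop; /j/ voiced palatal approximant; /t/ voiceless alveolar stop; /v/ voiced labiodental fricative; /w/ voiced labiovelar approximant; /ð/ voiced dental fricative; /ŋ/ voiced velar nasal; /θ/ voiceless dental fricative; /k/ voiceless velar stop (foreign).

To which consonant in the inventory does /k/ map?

/g/ is closest: same manner (stop), place distance 0 (velar→velar), voicing differs (+1); total 1. Next closest is /t/ at distance 3.

g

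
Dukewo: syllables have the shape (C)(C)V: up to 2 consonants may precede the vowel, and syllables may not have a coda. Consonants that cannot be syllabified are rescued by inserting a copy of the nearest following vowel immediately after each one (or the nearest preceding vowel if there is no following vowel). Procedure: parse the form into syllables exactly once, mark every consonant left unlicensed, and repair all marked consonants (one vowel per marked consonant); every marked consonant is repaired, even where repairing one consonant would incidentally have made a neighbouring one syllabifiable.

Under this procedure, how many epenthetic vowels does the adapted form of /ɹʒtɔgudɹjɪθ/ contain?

The unsyllabifiable consonants are /ɹ/, /d/, /θ/; each receives one epenthetic vowel.

3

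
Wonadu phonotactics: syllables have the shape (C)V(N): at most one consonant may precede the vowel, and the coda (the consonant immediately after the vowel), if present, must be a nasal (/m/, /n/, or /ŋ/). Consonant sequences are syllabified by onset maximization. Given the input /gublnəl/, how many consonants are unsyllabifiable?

Syllabifying with onset maximization leaves /b/, /l/, /l/ stranded (only a nasal (/m/, /n/, or /ŋ/) is licensed in coda position; onsets are limited to one consonant).

3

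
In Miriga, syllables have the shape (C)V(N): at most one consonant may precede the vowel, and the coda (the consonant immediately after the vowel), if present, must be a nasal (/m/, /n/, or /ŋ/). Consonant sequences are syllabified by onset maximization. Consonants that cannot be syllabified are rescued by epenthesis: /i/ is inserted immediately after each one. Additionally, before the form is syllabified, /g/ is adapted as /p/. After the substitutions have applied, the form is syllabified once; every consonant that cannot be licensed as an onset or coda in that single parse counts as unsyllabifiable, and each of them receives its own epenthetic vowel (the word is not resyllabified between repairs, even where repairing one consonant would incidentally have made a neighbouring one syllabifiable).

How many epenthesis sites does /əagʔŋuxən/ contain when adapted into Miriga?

After substitution the input is /əapʔŋuxən/.
The unsyllabifiable consonants are /p/, /ʔ/; each receives one epenthetic vowel.

2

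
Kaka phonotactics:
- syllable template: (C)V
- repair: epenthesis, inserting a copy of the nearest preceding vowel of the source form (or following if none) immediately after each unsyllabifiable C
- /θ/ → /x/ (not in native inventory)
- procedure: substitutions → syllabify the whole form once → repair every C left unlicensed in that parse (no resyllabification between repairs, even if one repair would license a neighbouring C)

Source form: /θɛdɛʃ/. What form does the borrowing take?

Substitution: /θ/ → /x/, giving /xɛdɛʃ/.
The consonants /ʃ/ cannot be parsed into a legal (C)V syllable (no codas are permitted; onsets are limited to one consonant).
Epenthesis after each stranded consonant: /ʃ/ → /ʃɛ/.

xɛdɛʃɛ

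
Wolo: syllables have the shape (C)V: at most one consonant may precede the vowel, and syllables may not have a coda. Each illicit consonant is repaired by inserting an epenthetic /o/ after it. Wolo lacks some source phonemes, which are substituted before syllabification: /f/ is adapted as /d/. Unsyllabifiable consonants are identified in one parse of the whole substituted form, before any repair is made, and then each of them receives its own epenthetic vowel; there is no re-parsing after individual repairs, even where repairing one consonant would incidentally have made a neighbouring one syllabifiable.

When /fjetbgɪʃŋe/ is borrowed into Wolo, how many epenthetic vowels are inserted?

After substitution the input is /djetbgɪʃŋe/.
The unsyllabifiable consonants are /d/, /t/, /b/, /ʃ/; each receives one epenthetic vowel.

4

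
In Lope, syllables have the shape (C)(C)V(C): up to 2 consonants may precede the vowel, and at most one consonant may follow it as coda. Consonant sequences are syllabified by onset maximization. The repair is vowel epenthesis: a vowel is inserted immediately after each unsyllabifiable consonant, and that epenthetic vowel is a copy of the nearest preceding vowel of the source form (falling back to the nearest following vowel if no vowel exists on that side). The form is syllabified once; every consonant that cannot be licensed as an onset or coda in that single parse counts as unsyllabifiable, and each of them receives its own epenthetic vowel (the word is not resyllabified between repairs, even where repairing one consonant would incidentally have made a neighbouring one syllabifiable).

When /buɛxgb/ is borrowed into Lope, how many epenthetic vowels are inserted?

2

The unsyllabifiable consonants are /g/, /b/; each receives one epenthetic vowel.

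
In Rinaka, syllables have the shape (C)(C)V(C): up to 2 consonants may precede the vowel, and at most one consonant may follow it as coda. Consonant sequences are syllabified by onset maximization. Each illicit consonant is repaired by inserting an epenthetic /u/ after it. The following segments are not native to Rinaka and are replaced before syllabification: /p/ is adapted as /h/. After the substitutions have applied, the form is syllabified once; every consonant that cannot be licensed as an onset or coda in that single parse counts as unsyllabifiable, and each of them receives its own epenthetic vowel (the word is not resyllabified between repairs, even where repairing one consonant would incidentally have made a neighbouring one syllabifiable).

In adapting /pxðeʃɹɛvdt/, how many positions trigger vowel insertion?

After substitution the input is /hxðeʃɹɛvdt/.
The unsyllabifiable consonants are /h/, /d/, /t/; each receives one epenthetic vowel.

3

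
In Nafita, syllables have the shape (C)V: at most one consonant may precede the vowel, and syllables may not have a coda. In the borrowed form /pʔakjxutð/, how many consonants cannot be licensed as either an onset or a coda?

5

Syllabifying with onset maximization leaves /p/, /k/, /j/, /t/, /ð/ stranded (no codas are permitted; onsets are limited to one consonant).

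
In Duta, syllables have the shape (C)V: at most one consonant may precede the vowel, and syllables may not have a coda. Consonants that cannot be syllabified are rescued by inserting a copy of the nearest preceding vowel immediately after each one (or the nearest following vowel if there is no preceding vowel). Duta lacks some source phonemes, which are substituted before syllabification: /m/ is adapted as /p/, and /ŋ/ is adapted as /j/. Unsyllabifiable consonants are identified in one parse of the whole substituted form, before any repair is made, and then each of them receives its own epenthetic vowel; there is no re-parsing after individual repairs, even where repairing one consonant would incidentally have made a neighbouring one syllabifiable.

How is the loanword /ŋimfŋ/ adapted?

jipifiji

Substitution: /ŋ/ → /j/, /m/ → /p/, giving /jipfj/.
Syllabifying with onset maximization leaves /p/, /f/, /j/ stranded (no codas are permitted; onsets are limited to one consonant).
Each unlicensed consonant becomes the onset of a new syllable: /p/ → /pi/, /f/ → /fi/, /j/ → /ji/.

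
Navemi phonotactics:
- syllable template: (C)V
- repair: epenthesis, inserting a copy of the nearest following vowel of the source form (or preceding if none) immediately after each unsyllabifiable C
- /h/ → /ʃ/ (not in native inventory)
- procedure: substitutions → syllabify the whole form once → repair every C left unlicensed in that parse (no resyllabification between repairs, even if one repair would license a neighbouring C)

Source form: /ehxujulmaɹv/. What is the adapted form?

Substitution: /h/ → /ʃ/, giving /eʃxujulmaɹv/.
The consonants /ʃ/, /l/, /ɹ/, /v/ cannot be parsed into a legal (C)V syllable (no codas are permitted; onsets are limited to one consonant).
Epenthesis after each stranded consonant: /ʃ/ → /ʃu/, /l/ → /la/, /ɹ/ → /ɹa/, /v/ → /va/.

eʃuxujulamaɹava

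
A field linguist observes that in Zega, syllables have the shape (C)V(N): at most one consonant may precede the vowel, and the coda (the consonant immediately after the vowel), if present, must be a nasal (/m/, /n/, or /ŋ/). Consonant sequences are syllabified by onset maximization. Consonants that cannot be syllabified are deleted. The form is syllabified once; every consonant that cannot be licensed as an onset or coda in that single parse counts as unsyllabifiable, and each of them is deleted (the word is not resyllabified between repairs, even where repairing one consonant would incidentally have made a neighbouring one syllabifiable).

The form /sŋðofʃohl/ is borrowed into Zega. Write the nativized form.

ðoʃo

The consonants /s/, /ŋ/, /f/, /h/, /l/ cannot be parsed into a legal (C)V(N) syllable (only a nasal (/m/, /n/, or /ŋ/) is licensed in coda position; onsets are limited to one consonant).
Deleting the stranded consonants removes /s/, /ŋ/, /f/, /h/, /l/.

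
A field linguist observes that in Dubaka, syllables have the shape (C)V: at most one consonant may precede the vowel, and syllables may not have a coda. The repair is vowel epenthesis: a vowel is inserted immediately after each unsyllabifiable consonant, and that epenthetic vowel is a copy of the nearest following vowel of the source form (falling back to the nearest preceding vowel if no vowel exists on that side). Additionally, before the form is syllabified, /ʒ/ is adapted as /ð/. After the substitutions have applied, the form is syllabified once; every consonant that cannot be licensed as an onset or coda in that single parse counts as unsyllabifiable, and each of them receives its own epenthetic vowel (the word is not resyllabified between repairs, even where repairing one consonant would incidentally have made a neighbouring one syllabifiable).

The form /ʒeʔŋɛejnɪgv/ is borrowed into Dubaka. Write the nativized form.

Substitution: /ʒ/ → /ð/, giving /ðeʔŋɛejnɪgv/.
Syllabifying with onset maximization leaves /ʔ/, /j/, /g/, /v/ stranded (no codas are permitted; onsets are limited to one consonant).
Each unlicensed consonant becomes the onset of a new syllable: /ʔ/ → /ʔɛ/, /j/ → /jɪ/, /g/ → /gɪ/, /v/ → /vɪ/.

ðeʔɛŋɛejɪnɪgɪvɪ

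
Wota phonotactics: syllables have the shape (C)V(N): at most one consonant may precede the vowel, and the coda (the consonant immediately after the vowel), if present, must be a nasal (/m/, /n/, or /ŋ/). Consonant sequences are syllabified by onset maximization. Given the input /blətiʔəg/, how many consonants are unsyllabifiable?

The consonants /b/, /g/ cannot be parsed into a legal (C)V(N) syllable (only a nasal (/m/, /n/, or /ŋ/) is licensed in coda position; onsets are limited to one consonant).

2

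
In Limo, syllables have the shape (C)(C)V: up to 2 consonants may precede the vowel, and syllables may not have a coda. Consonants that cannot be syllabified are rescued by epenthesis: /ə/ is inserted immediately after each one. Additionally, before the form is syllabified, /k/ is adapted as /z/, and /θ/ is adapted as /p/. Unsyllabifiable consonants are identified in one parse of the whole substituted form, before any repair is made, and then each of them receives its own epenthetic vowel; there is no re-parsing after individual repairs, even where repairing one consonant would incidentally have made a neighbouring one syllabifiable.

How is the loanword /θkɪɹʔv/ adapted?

Substitution: /θ/ → /p/, /k/ → /z/, giving /pzɪɹʔv/.
The consonants /ɹ/, /ʔ/, /v/ cannot be parsed into a legal (C)(C)V syllable (no codas are permitted; onsets may contain at most 2 consonants).
Each unlicensed consonant becomes the onset of a new syllable: /ɹ/ → /ɹə/, /ʔ/ → /ʔə/, /v/ → /və/.

pzɪɹəʔəvə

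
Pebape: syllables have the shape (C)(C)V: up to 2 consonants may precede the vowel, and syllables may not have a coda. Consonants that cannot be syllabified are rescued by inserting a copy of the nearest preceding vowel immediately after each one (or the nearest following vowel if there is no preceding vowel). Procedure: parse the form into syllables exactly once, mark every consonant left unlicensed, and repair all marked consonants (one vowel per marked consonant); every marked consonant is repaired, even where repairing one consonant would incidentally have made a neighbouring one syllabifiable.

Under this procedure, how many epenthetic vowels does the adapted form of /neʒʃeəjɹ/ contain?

The unsyllabifiable consonants are /j/, /ɹ/; each receives one epenthetic vowel.

2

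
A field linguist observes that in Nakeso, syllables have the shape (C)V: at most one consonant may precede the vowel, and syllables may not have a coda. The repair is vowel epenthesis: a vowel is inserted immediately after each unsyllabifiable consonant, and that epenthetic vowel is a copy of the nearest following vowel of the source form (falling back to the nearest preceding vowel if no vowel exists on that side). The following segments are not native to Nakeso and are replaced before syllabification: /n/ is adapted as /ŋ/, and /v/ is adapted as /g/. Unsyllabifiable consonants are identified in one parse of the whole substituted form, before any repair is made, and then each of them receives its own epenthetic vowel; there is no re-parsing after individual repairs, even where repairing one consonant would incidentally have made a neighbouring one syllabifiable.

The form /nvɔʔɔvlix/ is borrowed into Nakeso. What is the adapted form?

Substitution: /n/ → /ŋ/, /v/ → /g/, giving /ŋgɔʔɔglix/.
The consonants /ŋ/, /g/, /x/ cannot be parsed into a legal (C)V syllable (no codas are permitted; onsets are limited to one consonant).
Inserting the epenthetic vowel yields /ŋ/ → /ŋɔ/, /g/ → /gi/, /x/ → /xi/.

ŋɔgɔʔɔgilixi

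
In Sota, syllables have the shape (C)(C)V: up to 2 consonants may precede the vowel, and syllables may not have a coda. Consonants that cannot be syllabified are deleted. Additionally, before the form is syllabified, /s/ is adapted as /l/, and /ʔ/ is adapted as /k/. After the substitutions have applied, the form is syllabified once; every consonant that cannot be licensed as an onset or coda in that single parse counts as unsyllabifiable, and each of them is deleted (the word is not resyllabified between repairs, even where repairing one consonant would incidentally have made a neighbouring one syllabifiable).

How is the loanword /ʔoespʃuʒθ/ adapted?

Substitution: /ʔ/ → /k/, /s/ → /l/, giving /koelpʃuʒθ/.
The consonants /l/, /ʒ/, /θ/ cannot be parsed into a legal (C)(C)V syllable (no codas are permitted; onsets may contain at most 2 consonants).
Deletion applies to /l/, /ʒ/, /θ/.

koepʃu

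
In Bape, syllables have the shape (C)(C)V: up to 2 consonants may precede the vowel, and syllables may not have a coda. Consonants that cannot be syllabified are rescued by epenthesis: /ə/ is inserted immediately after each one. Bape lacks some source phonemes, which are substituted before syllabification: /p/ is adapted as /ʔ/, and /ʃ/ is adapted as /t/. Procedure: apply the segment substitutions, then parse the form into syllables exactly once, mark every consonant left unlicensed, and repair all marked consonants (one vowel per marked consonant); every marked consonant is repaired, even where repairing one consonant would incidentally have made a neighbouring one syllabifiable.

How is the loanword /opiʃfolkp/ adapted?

oʔitfoləkəʔə

Substitution: /p/ → /ʔ/, /ʃ/ → /t/, giving /oʔitfolkʔ/.
Syllabifying with onset maximization leaves /l/, /k/, /ʔ/ stranded (no codas are permitted; onsets may contain at most 2 consonants).
Epenthesis after each stranded consonant: /l/ → /lə/, /k/ → /kə/, /ʔ/ → /ʔə/.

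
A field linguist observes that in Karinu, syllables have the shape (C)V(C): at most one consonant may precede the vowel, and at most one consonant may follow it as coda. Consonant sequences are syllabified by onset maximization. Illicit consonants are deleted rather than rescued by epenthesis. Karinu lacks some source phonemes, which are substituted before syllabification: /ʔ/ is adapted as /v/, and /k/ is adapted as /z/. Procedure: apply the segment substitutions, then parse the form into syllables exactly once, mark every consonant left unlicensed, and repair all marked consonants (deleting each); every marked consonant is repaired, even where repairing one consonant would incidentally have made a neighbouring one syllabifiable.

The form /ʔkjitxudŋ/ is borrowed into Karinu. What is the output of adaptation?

Substitution: /ʔ/ → /v/, /k/ → /z/, giving /vzjitxudŋ/.
Syllabifying with onset maximization leaves /v/, /z/, /ŋ/ stranded (at most one coda consonant is licensed; onsets are limited to one consonant).
Each unlicensed consonant is deleted: /v/, /z/, /ŋ/.

jitxud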